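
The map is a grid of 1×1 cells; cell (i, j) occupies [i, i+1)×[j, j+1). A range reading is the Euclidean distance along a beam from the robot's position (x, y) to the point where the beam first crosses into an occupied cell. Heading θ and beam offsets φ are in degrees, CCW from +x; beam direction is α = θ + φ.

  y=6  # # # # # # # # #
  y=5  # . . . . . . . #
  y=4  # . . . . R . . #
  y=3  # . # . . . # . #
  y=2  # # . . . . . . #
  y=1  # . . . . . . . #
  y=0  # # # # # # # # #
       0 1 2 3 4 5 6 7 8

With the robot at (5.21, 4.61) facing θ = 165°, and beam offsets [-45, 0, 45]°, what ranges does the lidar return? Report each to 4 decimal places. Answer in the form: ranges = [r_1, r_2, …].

ranges = [1.6050, 4.3585, 2.5519]

beam 1: φ=-45°, α=120°
  dir = (cos 120°, sin 120°) = (-0.5000, 0.8660); from cell (5,4)
  next x-line at t=0.4200, next y-line at t=0.4503; Δt_x=2.0000, Δt_y=1.1547
    x: enter (4,4) at t=0.4200
    y: enter (4,5) at t=0.4503
    y: enter (4,6) at t=1.6050 ← occupied
  → r_1 = 1.6050
beam 2: φ=0°, α=165°
  dir = (cos 165°, sin 165°) = (-0.9659, 0.2588); from cell (5,4)
  next x-line at t=0.2174, next y-line at t=1.5068; Δt_x=1.0353, Δt_y=3.8637
    x: enter (4,4) at t=0.2174
    x: enter (3,4) at t=1.2527
    y: enter (3,5) at t=1.5068
    x: enter (2,5) at t=2.2880
    x: enter (1,5) at t=3.3232
    x: enter (0,5) at t=4.3585 ← occupied
  → r_2 = 4.3585
beam 3: φ=45°, α=210°
  dir = (cos 210°, sin 210°) = (-0.8660, -0.5000); from cell (5,4)
  next x-line at t=0.2425, next y-line at t=1.2200; Δt_x=1.1547, Δt_y=2.0000
    x: enter (4,4) at t=0.2425
    y: enter (4,3) at t=1.2200
    x: enter (3,3) at t=1.3972
    x: enter (2,3) at t=2.5519 ← occupied
  → r_3 = 2.5519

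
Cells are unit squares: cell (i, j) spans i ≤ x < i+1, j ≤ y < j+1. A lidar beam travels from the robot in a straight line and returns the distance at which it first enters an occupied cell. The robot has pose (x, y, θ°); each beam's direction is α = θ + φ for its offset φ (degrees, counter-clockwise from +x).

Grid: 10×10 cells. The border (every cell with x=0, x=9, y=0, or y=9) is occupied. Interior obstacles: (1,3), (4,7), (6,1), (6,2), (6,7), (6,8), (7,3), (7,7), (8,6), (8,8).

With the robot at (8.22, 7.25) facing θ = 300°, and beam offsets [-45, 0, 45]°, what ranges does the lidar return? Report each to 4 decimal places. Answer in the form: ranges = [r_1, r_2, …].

beam 1: φ=-45°, α=255°
  dir = (cos 255°, sin 255°) = (-0.2588, -0.9659); from cell (8,7)
  next x-line at t=0.8500, next y-line at t=0.2588; Δt_x=3.8637, Δt_y=1.0353
    y: enter (8,6) at t=0.2588 ← occupied
  → r_1 = 0.2588
beam 2: φ=0°, α=300°
  dir = (cos 300°, sin 300°) = (0.5000, -0.8660); from cell (8,7)
  next x-line at t=1.5600, next y-line at t=0.2887; Δt_x=2.0000, Δt_y=1.1547
    y: enter (8,6) at t=0.2887 ← occupied
  → r_2 = 0.2887
beam 3: φ=45°, α=345°
  dir = (cos 345°, sin 345°) = (0.9659, -0.2588); from cell (8,7)
  next x-line at t=0.8075, next y-line at t=0.9659; Δt_x=1.0353, Δt_y=3.8637
    x: enter (9,7) at t=0.8075 ← occupied
  → r_3 = 0.8075

ranges = [0.2588, 0.2887, 0.8075]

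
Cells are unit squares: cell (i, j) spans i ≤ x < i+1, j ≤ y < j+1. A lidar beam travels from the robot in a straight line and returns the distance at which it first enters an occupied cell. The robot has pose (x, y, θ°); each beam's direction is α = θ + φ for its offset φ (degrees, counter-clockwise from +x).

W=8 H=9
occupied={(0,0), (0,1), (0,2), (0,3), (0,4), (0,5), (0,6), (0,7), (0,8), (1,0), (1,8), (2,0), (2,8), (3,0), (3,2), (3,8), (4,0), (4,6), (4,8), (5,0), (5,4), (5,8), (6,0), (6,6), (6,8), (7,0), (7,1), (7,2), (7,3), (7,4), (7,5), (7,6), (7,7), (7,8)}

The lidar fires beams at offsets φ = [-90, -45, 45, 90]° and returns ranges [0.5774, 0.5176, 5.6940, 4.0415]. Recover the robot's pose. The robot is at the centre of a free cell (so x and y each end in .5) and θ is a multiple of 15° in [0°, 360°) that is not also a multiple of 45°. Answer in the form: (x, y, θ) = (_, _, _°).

Enumerate (i+0.5, j+0.5, θ) over the 38 free cells and 16 admissible headings. For each, cast all 4 beams and compare to the given ranges.
  (5.5, 1.5, 210°): beam 1 = 7.5056 ≠ 0.5774 ✗
  (1.5, 7.5, 75°): beam 1 = 2.5882 ≠ 0.5774 ✗
  (1.5, 3.5, 345°): beam 1 = 1.9319 ≠ 0.5774 ✗
  (4.5, 2.5, 105°): beam 1 = 2.5882 ≠ 0.5774 ✗
  (6.5, 2.5, 30°): beam 1 = 1.0000 ≠ 0.5774 ✗
  …
  (1.5, 6.5, 240°): r_1=0.5774, r_2=0.5176, r_3=5.6940, r_4=4.0415 — all match ✓
No second candidate reproduces the full scan.

(x, y, θ) = (1.5, 6.5, 240°)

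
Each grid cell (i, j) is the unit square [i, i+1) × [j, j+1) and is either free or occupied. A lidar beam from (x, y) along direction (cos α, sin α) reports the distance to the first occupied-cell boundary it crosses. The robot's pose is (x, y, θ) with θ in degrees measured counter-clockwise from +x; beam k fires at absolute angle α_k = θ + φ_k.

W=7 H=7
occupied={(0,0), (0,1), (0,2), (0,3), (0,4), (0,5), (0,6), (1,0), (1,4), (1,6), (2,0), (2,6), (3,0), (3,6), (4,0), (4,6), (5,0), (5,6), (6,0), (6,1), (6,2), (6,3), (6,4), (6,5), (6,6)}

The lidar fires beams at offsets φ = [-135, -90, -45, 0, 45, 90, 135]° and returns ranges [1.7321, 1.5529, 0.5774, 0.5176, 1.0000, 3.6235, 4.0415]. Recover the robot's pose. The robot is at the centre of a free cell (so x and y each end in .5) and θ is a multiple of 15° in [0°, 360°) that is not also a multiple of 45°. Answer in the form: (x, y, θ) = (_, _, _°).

Enumerate (i+0.5, j+0.5, θ) over the 24 free cells and 16 admissible headings. For each, cast all 7 beams and compare to the given ranges.
  (4.5, 2.5, 75°): beam 3 = 1.7321 ≠ 0.5774 ✗
  (5.5, 5.5, 105°): beam 1 = 0.5774 ≠ 1.7321 ✗
  (3.5, 1.5, 210°): beam 1 = 4.6587 ≠ 1.7321 ✗
  (1.5, 1.5, 15°): beam 1 = 0.5774 ≠ 1.7321 ✗
  …
  (5.5, 2.5, 15°): r_1=1.7321, r_2=1.5529, r_3=0.5774, r_4=0.5176, r_5=1.0000, r_6=3.6235, r_7=4.0415 — all match ✓
Only this pose fits every beam.

(x, y, θ) = (5.5, 2.5, 15°)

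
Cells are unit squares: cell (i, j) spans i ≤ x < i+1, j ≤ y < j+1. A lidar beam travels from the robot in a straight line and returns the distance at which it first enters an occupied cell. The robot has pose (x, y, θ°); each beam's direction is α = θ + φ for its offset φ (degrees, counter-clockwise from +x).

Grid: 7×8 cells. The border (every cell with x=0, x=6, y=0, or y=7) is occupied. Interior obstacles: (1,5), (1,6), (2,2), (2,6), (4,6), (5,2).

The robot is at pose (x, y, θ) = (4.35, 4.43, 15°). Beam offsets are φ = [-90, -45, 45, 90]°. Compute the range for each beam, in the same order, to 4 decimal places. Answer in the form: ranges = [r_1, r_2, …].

beam 1: φ=-90°, α=285°
  dir = (cos 285°, sin 285°) = (0.2588, -0.9659); from cell (4,4)
  next x-line at t=2.5114, next y-line at t=0.4452; Δt_x=3.8637, Δt_y=1.0353
    y: enter (4,3) at t=0.4452
    y: enter (4,2) at t=1.4804
    x: enter (5,2) at t=2.5114 ← occupied
  → r_1 = 2.5114
beam 2: φ=-45°, α=330°
  dir = (cos 330°, sin 330°) = (0.8660, -0.5000); from cell (4,4)
  next x-line at t=0.7506, next y-line at t=0.8600; Δt_x=1.1547, Δt_y=2.0000
    x: enter (5,4) at t=0.7506
    y: enter (5,3) at t=0.8600
    x: enter (6,3) at t=1.9053 ← occupied
  → r_2 = 1.9053
beam 3: φ=45°, α=60°
  dir = (cos 60°, sin 60°) = (0.5000, 0.8660); from cell (4,4)
  next x-line at t=1.3000, next y-line at t=0.6582; Δt_x=2.0000, Δt_y=1.1547
    y: enter (4,5) at t=0.6582
    x: enter (5,5) at t=1.3000
    y: enter (5,6) at t=1.8129
    y: enter (5,7) at t=2.9676 ← occupied
  → r_3 = 2.9676
beam 4: φ=90°, α=105°
  dir = (cos 105°, sin 105°) = (-0.2588, 0.9659); from cell (4,4)
  next x-line at t=1.3523, next y-line at t=0.5901; Δt_x=3.8637, Δt_y=1.0353
    y: enter (4,5) at t=0.5901
    x: enter (3,5) at t=1.3523
    y: enter (3,6) at t=1.6254
    y: enter (3,7) at t=2.6607 ← occupied
  → r_4 = 2.6607

ranges = [2.5114, 1.9053, 2.9676, 2.6607]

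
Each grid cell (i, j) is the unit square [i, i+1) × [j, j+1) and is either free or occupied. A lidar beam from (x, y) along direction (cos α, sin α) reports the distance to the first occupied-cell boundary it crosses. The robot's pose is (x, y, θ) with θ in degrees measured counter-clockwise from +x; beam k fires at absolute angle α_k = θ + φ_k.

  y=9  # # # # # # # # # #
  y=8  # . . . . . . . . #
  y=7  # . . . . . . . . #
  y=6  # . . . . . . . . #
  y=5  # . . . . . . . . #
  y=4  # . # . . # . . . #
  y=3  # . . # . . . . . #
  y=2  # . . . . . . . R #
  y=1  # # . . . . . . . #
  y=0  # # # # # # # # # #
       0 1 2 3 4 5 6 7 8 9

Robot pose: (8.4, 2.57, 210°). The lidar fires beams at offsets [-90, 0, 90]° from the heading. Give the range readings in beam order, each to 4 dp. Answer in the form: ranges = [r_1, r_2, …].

beam 1: φ=-90°, α=120°
  d=(-0.5000,0.8660)  start (8,2)  tX=0.8000 tY=0.4965  stride 1/|dx|=2.0000 1/|dy|=1.1547
    cross y-line → (8,3), t=0.4965
    cross x-line → (7,3), t=0.8000
    cross y-line → (7,4), t=1.6512
    cross x-line → (6,4), t=2.8000
    cross y-line → (6,5), t=2.8059
    cross y-line → (6,6), t=3.9606
    cross x-line → (5,6), t=4.8000
    cross y-line → (5,7), t=5.1153
    cross y-line → (5,8), t=6.2700
    cross x-line → (4,8), t=6.8000
    cross y-line → (4,9), t=7.4247 (wall)
  → r_1 = 7.4247
beam 2: φ=0°, α=210°
  d=(-0.8660,-0.5000)  start (8,2)  tX=0.4619 tY=1.1400  stride 1/|dx|=1.1547 1/|dy|=2.0000
    cross x-line → (7,2), t=0.4619
    cross y-line → (7,1), t=1.1400
    cross x-line → (6,1), t=1.6166
    cross x-line → (5,1), t=2.7713
    cross y-line → (5,0), t=3.1400 (wall)
  → r_2 = 3.1400
beam 3: φ=90°, α=300°
  d=(0.5000,-0.8660)  start (8,2)  tX=1.2000 tY=0.6582  stride 1/|dx|=2.0000 1/|dy|=1.1547
    cross y-line → (8,1), t=0.6582
    cross x-line → (9,1), t=1.2000 (wall)
  → r_3 = 1.2000

ranges = [7.4247, 3.1400, 1.2000]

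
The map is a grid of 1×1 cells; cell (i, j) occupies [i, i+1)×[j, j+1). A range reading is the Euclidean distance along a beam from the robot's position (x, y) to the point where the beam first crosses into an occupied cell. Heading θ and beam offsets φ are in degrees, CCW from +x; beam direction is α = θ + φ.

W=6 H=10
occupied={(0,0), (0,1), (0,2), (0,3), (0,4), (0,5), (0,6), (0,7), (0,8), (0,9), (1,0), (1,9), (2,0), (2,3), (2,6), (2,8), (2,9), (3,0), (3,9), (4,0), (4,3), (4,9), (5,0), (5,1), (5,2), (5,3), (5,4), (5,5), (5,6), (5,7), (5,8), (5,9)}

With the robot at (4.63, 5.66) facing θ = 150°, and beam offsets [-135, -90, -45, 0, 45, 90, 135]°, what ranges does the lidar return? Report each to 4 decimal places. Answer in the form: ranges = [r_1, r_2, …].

beam 1: φ=-135°, α=15°
  direction (0.9659, 0.2588); cell (4,5); t to first gridline: x 0.3831, y 1.3137 (then +1.0353 / +3.8637)
    (5,5) via x @ 0.3831  # hit
  → r_1 = 0.3831
beam 2: φ=-90°, α=60°
  direction (0.5000, 0.8660); cell (4,5); t to first gridline: x 0.7400, y 0.3926 (then +2.0000 / +1.1547)
    (4,6) via y @ 0.3926
    (5,6) via x @ 0.7400  # hit
  → r_2 = 0.7400
beam 3: φ=-45°, α=105°
  direction (-0.2588, 0.9659); cell (4,5); t to first gridline: x 2.4341, y 0.3520 (then +3.8637 / +1.0353)
    (4,6) via y @ 0.3520
    (4,7) via y @ 1.3873
    (4,8) via y @ 2.4225
    (3,8) via x @ 2.4341
    (3,9) via y @ 3.4578  # hit
  → r_3 = 3.4578
beam 4: φ=0°, α=150°
  direction (-0.8660, 0.5000); cell (4,5); t to first gridline: x 0.7275, y 0.6800 (then +1.1547 / +2.0000)
    (4,6) via y @ 0.6800
    (3,6) via x @ 0.7275
    (2,6) via x @ 1.8822  # hit
  → r_4 = 1.8822
beam 5: φ=45°, α=195°
  direction (-0.9659, -0.2588); cell (4,5); t to first gridline: x 0.6522, y 2.5500 (then +1.0353 / +3.8637)
    (3,5) via x @ 0.6522
    (2,5) via x @ 1.6875
    (2,4) via y @ 2.5500
    (1,4) via x @ 2.7228
    (0,4) via x @ 3.7581  # hit
  → r_5 = 3.7581
beam 6: φ=90°, α=240°
  direction (-0.5000, -0.8660); cell (4,5); t to first gridline: x 1.2600, y 0.7621 (then +2.0000 / +1.1547)
    (4,4) via y @ 0.7621
    (3,4) via x @ 1.2600
    (3,3) via y @ 1.9168
    (3,2) via y @ 3.0715
    (2,2) via x @ 3.2600
    (2,1) via y @ 4.2262
    (1,1) via x @ 5.2600
    (1,0) via y @ 5.3809  # hit
  → r_6 = 5.3809
beam 7: φ=135°, α=285°
  direction (0.2588, -0.9659); cell (4,5); t to first gridline: x 1.4296, y 0.6833 (then +3.8637 / +1.0353)
    (4,4) via y @ 0.6833
    (5,4) via x @ 1.4296  # hit
  → r_7 = 1.4296

ranges = [0.3831, 0.7400, 3.4578, 1.8822, 3.7581, 5.3809, 1.4296]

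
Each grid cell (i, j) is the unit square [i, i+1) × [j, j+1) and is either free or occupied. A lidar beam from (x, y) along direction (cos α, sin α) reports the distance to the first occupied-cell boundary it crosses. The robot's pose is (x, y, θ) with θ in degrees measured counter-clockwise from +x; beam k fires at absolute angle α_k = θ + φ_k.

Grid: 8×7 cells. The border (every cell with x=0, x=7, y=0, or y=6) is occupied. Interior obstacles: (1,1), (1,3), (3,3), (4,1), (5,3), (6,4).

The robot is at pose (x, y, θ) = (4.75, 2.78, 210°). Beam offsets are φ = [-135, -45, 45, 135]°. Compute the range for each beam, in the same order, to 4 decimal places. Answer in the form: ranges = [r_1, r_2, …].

ranges = [0.9659, 0.8500, 0.8075, 2.3294]

beam 1: φ=-135°, α=75°
  cosα=0.2588 sinα=0.9659 | (4,2) | tMaxX 0.9659 tMaxY 0.2278 | tΔX 3.8637 tΔY 1.0353
    t=0.2278 [y] (4,3)
    t=0.9659 [x] (5,3) — stop
  → r_1 = 0.9659
beam 2: φ=-45°, α=165°
  cosα=-0.9659 sinα=0.2588 | (4,2) | tMaxX 0.7765 tMaxY 0.8500 | tΔX 1.0353 tΔY 3.8637
    t=0.7765 [x] (3,2)
    t=0.8500 [y] (3,3) — stop
  → r_2 = 0.8500
beam 3: φ=45°, α=255°
  cosα=-0.2588 sinα=-0.9659 | (4,2) | tMaxX 2.8978 tMaxY 0.8075 | tΔX 3.8637 tΔY 1.0353
    t=0.8075 [y] (4,1) — stop
  → r_3 = 0.8075
beam 4: φ=135°, α=345°
  cosα=0.9659 sinα=-0.2588 | (4,2) | tMaxX 0.2588 tMaxY 3.0137 | tΔX 1.0353 tΔY 3.8637
    t=0.2588 [x] (5,2)
    t=1.2941 [x] (6,2)
    t=2.3294 [x] (7,2) — stop
  → r_4 = 2.3294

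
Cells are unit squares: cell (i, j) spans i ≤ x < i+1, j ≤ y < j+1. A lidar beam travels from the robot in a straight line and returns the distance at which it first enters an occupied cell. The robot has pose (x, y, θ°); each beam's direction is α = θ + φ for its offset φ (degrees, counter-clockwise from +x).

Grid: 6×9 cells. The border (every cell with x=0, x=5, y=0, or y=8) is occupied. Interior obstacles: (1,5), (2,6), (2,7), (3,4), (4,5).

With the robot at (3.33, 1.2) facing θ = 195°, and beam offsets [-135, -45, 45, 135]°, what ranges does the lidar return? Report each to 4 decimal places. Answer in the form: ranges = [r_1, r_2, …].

beam 1: φ=-135°, α=60°
  cosα=0.5000 sinα=0.8660 | (3,1) | tMaxX 1.3400 tMaxY 0.9238 | tΔX 2.0000 tΔY 1.1547
    t=0.9238 [y] (3,2)
    t=1.3400 [x] (4,2)
    t=2.0785 [y] (4,3)
    t=3.2332 [y] (4,4)
    t=3.3400 [x] (5,4) — stop
  → r_1 = 3.3400
beam 2: φ=-45°, α=150°
  cosα=-0.8660 sinα=0.5000 | (3,1) | tMaxX 0.3811 tMaxY 1.6000 | tΔX 1.1547 tΔY 2.0000
    t=0.3811 [x] (2,1)
    t=1.5358 [x] (1,1)
    t=1.6000 [y] (1,2)
    t=2.6905 [x] (0,2) — stop
  → r_2 = 2.6905
beam 3: φ=45°, α=240°
  cosα=-0.5000 sinα=-0.8660 | (3,1) | tMaxX 0.6600 tMaxY 0.2309 | tΔX 2.0000 tΔY 1.1547
    t=0.2309 [y] (3,0) — stop
  → r_3 = 0.2309
beam 4: φ=135°, α=330°
  cosα=0.8660 sinα=-0.5000 | (3,1) | tMaxX 0.7736 tMaxY 0.4000 | tΔX 1.1547 tΔY 2.0000
    t=0.4000 [y] (3,0) — stop
  → r_4 = 0.4000

ranges = [3.3400, 2.6905, 0.2309, 0.4000]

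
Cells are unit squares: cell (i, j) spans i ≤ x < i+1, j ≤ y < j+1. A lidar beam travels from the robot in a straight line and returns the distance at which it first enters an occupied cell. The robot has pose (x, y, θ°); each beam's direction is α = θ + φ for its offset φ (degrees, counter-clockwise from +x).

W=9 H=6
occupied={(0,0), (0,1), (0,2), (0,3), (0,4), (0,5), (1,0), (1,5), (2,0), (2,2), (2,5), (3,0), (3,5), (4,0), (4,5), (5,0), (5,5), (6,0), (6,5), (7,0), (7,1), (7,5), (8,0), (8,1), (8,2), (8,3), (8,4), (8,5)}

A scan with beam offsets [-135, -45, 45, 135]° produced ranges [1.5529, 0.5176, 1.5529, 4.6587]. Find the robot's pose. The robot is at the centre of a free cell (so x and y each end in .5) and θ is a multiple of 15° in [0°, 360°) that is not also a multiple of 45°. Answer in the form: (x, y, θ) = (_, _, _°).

(x, y, θ) = (7.5, 3.5, 60°)

The pose lattice has 26·16 = 416 candidates. Test each by forward raycasting.
  (7.5, 2.5, 75°): beam 1 = 0.5774 ≠ 1.5529 ✗
  (5.5, 1.5, 285°): beam 1 = 2.8868 ≠ 1.5529 ✗
  (3.5, 2.5, 345°): beam 1 = 0.5774 ≠ 1.5529 ✗
  (6.5, 1.5, 105°): beam 1 = 0.5774 ≠ 1.5529 ✗
  …
  (7.5, 3.5, 60°): r_1=1.5529, r_2=0.5176, r_3=1.5529, r_4=4.6587 — all match ✓
No second candidate reproduces the full scan.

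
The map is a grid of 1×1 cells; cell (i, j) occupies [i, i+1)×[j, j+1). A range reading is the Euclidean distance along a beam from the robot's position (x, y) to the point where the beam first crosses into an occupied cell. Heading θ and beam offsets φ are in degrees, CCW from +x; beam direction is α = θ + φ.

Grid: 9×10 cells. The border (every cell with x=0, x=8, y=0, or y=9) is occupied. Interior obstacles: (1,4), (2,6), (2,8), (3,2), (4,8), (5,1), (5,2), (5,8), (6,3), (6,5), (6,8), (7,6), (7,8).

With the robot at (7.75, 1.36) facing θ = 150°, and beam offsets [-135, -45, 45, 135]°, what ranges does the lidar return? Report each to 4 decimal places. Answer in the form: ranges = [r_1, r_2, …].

ranges = [0.2588, 3.7684, 1.3909, 0.3727]

beam 1: φ=-135°, α=15°
  dir = (cos 15°, sin 15°) = (0.9659, 0.2588); from cell (7,1)
  next x-line at t=0.2588, next y-line at t=2.4728; Δt_x=1.0353, Δt_y=3.8637
    x: enter (8,1) at t=0.2588 ← occupied
  → r_1 = 0.2588
beam 2: φ=-45°, α=105°
  dir = (cos 105°, sin 105°) = (-0.2588, 0.9659); from cell (7,1)
  next x-line at t=2.8978, next y-line at t=0.6626; Δt_x=3.8637, Δt_y=1.0353
    y: enter (7,2) at t=0.6626
    y: enter (7,3) at t=1.6979
    y: enter (7,4) at t=2.7331
    x: enter (6,4) at t=2.8978
    y: enter (6,5) at t=3.7684 ← occupied
  → r_2 = 3.7684
beam 3: φ=45°, α=195°
  dir = (cos 195°, sin 195°) = (-0.9659, -0.2588); from cell (7,1)
  next x-line at t=0.7765, next y-line at t=1.3909; Δt_x=1.0353, Δt_y=3.8637
    x: enter (6,1) at t=0.7765
    y: enter (6,0) at t=1.3909 ← occupied
  → r_3 = 1.3909
beam 4: φ=135°, α=285°
  dir = (cos 285°, sin 285°) = (0.2588, -0.9659); from cell (7,1)
  next x-line at t=0.9659, next y-line at t=0.3727; Δt_x=3.8637, Δt_y=1.0353
    y: enter (7,0) at t=0.3727 ← occupied
  → r_4 = 0.3727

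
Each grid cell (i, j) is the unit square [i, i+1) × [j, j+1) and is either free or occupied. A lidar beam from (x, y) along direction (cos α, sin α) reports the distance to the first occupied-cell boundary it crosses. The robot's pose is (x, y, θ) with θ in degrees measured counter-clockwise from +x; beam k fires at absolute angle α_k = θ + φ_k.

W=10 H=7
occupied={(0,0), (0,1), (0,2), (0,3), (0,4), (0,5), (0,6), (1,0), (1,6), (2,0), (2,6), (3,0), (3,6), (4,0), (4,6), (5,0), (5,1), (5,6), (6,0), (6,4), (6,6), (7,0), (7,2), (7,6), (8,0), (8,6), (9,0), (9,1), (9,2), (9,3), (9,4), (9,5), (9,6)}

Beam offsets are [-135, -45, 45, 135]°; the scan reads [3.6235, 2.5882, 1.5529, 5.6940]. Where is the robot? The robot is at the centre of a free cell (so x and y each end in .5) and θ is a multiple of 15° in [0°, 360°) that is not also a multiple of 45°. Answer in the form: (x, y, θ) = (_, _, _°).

The pose lattice has 37·16 = 592 candidates. Test each by forward raycasting.
  (8.5, 5.5, 330°): beam 1 = 1.9319 ≠ 3.6235 ✗
  (2.5, 5.5, 165°): beam 1 = 1.0000 ≠ 3.6235 ✗
  (8.5, 4.5, 165°): beam 1 = 0.5774 ≠ 3.6235 ✗
  …
  (3.5, 2.5, 240°): r_1=3.6235, r_2=2.5882, r_3=1.5529, r_4=5.6940 — all match ✓
No second candidate reproduces the full scan.

(x, y, θ) = (3.5, 2.5, 240°)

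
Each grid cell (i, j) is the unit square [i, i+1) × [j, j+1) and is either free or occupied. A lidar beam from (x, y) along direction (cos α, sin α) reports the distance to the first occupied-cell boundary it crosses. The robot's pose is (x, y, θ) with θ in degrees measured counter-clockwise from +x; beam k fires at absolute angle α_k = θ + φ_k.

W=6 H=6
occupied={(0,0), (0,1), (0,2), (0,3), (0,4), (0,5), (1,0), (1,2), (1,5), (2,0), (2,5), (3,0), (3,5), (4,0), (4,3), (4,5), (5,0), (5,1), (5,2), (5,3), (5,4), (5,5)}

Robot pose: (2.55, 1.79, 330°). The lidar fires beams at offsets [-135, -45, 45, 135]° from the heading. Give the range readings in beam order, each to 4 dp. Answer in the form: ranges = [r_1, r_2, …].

ranges = [1.6047, 0.8179, 2.5364, 3.3232]

beam 1: φ=-135°, α=195°
  dir = (cos 195°, sin 195°) = (-0.9659, -0.2588); from cell (2,1)
  next x-line at t=0.5694, next y-line at t=3.0523; Δt_x=1.0353, Δt_y=3.8637
    x: enter (1,1) at t=0.5694
    x: enter (0,1) at t=1.6047 ← occupied
  → r_1 = 1.6047
beam 2: φ=-45°, α=285°
  dir = (cos 285°, sin 285°) = (0.2588, -0.9659); from cell (2,1)
  next x-line at t=1.7387, next y-line at t=0.8179; Δt_x=3.8637, Δt_y=1.0353
    y: enter (2,0) at t=0.8179 ← occupied
  → r_2 = 0.8179
beam 3: φ=45°, α=15°
  dir = (cos 15°, sin 15°) = (0.9659, 0.2588); from cell (2,1)
  next x-line at t=0.4659, next y-line at t=0.8114; Δt_x=1.0353, Δt_y=3.8637
    x: enter (3,1) at t=0.4659
    y: enter (3,2) at t=0.8114
    x: enter (4,2) at t=1.5012
    x: enter (5,2) at t=2.5364 ← occupied
  → r_3 = 2.5364
beam 4: φ=135°, α=105°
  dir = (cos 105°, sin 105°) = (-0.2588, 0.9659); from cell (2,1)
  next x-line at t=2.1250, next y-line at t=0.2174; Δt_x=3.8637, Δt_y=1.0353
    y: enter (2,2) at t=0.2174
    y: enter (2,3) at t=1.2527
    x: enter (1,3) at t=2.1250
    y: enter (1,4) at t=2.2880
    y: enter (1,5) at t=3.3232 ← occupied
  → r_4 = 3.3232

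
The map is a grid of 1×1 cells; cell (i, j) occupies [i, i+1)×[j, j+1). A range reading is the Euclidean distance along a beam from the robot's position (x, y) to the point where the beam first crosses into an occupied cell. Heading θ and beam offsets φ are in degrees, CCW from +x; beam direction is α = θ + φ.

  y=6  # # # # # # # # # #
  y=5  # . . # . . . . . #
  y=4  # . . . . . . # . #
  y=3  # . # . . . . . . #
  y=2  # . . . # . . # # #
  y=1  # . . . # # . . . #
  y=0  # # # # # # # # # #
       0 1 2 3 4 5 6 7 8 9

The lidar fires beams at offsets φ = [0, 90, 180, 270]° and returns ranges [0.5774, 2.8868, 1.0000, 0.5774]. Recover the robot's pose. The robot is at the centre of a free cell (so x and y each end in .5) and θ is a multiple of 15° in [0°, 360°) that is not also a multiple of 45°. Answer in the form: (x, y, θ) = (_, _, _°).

The pose lattice has 32·16 = 512 candidates. Test each by forward raycasting.
  (5.5, 5.5, 255°): beam 1 = 2.5882 ≠ 0.5774 ✗
  (7.5, 3.5, 210°): beam 1 = 2.8868 ≠ 0.5774 ✗
  (6.5, 3.5, 240°): beam 1 = 1.7321 ≠ 0.5774 ✗
  …
  (1.5, 1.5, 300°): r_1=0.5774, r_2=2.8868, r_3=1.0000, r_4=0.5774 — all match ✓
Only this pose fits every beam.

(x, y, θ) = (1.5, 1.5, 300°)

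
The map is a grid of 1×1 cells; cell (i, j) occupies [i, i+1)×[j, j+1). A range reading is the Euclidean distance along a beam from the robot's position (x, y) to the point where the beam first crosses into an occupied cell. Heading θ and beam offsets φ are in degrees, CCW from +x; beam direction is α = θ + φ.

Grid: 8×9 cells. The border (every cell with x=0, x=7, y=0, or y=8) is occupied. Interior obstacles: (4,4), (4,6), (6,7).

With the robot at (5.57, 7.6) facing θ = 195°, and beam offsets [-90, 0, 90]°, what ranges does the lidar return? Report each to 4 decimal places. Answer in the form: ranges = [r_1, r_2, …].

ranges = [0.4141, 4.7312, 5.5251]

beam 1: φ=-90°, α=105°
  d=(-0.2588,0.9659)  start (5,7)  tX=2.2023 tY=0.4141  stride 1/|dx|=3.8637 1/|dy|=1.0353
    cross y-line → (5,8), t=0.4141 (wall)
  → r_1 = 0.4141
beam 2: φ=0°, α=195°
  d=(-0.9659,-0.2588)  start (5,7)  tX=0.5901 tY=2.3182  stride 1/|dx|=1.0353 1/|dy|=3.8637
    cross x-line → (4,7), t=0.5901
    cross x-line → (3,7), t=1.6254
    cross y-line → (3,6), t=2.3182
    cross x-line → (2,6), t=2.6607
    cross x-line → (1,6), t=3.6959
    cross x-line → (0,6), t=4.7312 (wall)
  → r_2 = 4.7312
beam 3: φ=90°, α=285°
  d=(0.2588,-0.9659)  start (5,7)  tX=1.6614 tY=0.6212  stride 1/|dx|=3.8637 1/|dy|=1.0353
    cross y-line → (5,6), t=0.6212
    cross y-line → (5,5), t=1.6564
    cross x-line → (6,5), t=1.6614
    cross y-line → (6,4), t=2.6917
    cross y-line → (6,3), t=3.7270
    cross y-line → (6,2), t=4.7623
    cross x-line → (7,2), t=5.5251 (wall)
  → r_3 = 5.5251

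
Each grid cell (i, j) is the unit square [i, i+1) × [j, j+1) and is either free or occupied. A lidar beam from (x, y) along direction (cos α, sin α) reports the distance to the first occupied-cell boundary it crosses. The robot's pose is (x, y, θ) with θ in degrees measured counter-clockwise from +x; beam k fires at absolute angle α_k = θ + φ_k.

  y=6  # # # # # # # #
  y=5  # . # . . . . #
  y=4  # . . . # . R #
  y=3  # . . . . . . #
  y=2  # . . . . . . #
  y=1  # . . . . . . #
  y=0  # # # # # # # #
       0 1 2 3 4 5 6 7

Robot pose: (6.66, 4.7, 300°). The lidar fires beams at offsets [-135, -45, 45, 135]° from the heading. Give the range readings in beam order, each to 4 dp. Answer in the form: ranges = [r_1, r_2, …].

beam 1: φ=-135°, α=165°
  direction (-0.9659, 0.2588); cell (6,4); t to first gridline: x 0.6833, y 1.1591 (then +1.0353 / +3.8637)
    (5,4) via x @ 0.6833
    (5,5) via y @ 1.1591
    (4,5) via x @ 1.7186
    (3,5) via x @ 2.7538
    (2,5) via x @ 3.7891  # hit
  → r_1 = 3.7891
beam 2: φ=-45°, α=255°
  direction (-0.2588, -0.9659); cell (6,4); t to first gridline: x 2.5500, y 0.7247 (then +3.8637 / +1.0353)
    (6,3) via y @ 0.7247
    (6,2) via y @ 1.7600
    (5,2) via x @ 2.5500
    (5,1) via y @ 2.7952
    (5,0) via y @ 3.8305  # hit
  → r_2 = 3.8305
beam 3: φ=45°, α=345°
  direction (0.9659, -0.2588); cell (6,4); t to first gridline: x 0.3520, y 2.7046 (then +1.0353 / +3.8637)
    (7,4) via x @ 0.3520  # hit
  → r_3 = 0.3520
beam 4: φ=135°, α=75°
  direction (0.2588, 0.9659); cell (6,4); t to first gridline: x 1.3137, y 0.3106 (then +3.8637 / +1.0353)
    (6,5) via y @ 0.3106
    (7,5) via x @ 1.3137  # hit
  → r_4 = 1.3137

ranges = [3.7891, 3.8305, 0.3520, 1.3137]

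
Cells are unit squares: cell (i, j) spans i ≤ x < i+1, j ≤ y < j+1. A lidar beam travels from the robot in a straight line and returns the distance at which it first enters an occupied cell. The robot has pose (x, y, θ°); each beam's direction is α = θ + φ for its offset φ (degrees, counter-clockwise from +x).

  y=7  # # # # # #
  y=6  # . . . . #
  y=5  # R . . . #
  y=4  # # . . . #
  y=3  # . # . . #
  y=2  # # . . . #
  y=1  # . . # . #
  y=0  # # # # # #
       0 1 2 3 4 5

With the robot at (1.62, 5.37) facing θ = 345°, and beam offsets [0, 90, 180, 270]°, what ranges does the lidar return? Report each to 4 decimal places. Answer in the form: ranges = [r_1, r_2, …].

beam 1: φ=0°, α=345°
  dir = (cos 345°, sin 345°) = (0.9659, -0.2588); from cell (1,5)
  next x-line at t=0.3934, next y-line at t=1.4296; Δt_x=1.0353, Δt_y=3.8637
    x: enter (2,5) at t=0.3934
    x: enter (3,5) at t=1.4287
    y: enter (3,4) at t=1.4296
    x: enter (4,4) at t=2.4640
    x: enter (5,4) at t=3.4992 ← occupied
  → r_1 = 3.4992
beam 2: φ=90°, α=75°
  dir = (cos 75°, sin 75°) = (0.2588, 0.9659); from cell (1,5)
  next x-line at t=1.4682, next y-line at t=0.6522; Δt_x=3.8637, Δt_y=1.0353
    y: enter (1,6) at t=0.6522
    x: enter (2,6) at t=1.4682
    y: enter (2,7) at t=1.6875 ← occupied
  → r_2 = 1.6875
beam 3: φ=180°, α=165°
  dir = (cos 165°, sin 165°) = (-0.9659, 0.2588); from cell (1,5)
  next x-line at t=0.6419, next y-line at t=2.4341; Δt_x=1.0353, Δt_y=3.8637
    x: enter (0,5) at t=0.6419 ← occupied
  → r_3 = 0.6419
beam 4: φ=270°, α=255°
  dir = (cos 255°, sin 255°) = (-0.2588, -0.9659); from cell (1,5)
  next x-line at t=2.3955, next y-line at t=0.3831; Δt_x=3.8637, Δt_y=1.0353
    y: enter (1,4) at t=0.3831 ← occupied
  → r_4 = 0.3831

ranges = [3.4992, 1.6875, 0.6419, 0.3831]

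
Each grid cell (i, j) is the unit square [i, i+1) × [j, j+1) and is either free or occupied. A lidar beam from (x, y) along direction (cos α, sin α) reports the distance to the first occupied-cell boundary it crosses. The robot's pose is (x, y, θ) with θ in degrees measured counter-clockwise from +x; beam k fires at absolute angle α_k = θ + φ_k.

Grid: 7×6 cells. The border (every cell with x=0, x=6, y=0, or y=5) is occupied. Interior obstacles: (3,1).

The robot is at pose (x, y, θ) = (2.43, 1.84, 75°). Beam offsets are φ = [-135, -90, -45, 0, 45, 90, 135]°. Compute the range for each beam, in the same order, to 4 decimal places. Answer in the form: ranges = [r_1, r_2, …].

beam 1: φ=-135°, α=300°
  direction (0.5000, -0.8660); cell (2,1); t to first gridline: x 1.1400, y 0.9699 (then +2.0000 / +1.1547)
    (2,0) via y @ 0.9699  # hit
  → r_1 = 0.9699
beam 2: φ=-90°, α=345°
  direction (0.9659, -0.2588); cell (2,1); t to first gridline: x 0.5901, y 3.2455 (then +1.0353 / +3.8637)
    (3,1) via x @ 0.5901  # hit
  → r_2 = 0.5901
beam 3: φ=-45°, α=30°
  direction (0.8660, 0.5000); cell (2,1); t to first gridline: x 0.6582, y 0.3200 (then +1.1547 / +2.0000)
    (2,2) via y @ 0.3200
    (3,2) via x @ 0.6582
    (4,2) via x @ 1.8129
    (4,3) via y @ 2.3200
    (5,3) via x @ 2.9676
    (6,3) via x @ 4.1223  # hit
  → r_3 = 4.1223
beam 4: φ=0°, α=75°
  direction (0.2588, 0.9659); cell (2,1); t to first gridline: x 2.2023, y 0.1656 (then +3.8637 / +1.0353)
    (2,2) via y @ 0.1656
    (2,3) via y @ 1.2009
    (3,3) via x @ 2.2023
    (3,4) via y @ 2.2362
    (3,5) via y @ 3.2715  # hit
  → r_4 = 3.2715
beam 5: φ=45°, α=120°
  direction (-0.5000, 0.8660); cell (2,1); t to first gridline: x 0.8600, y 0.1848 (then +2.0000 / +1.1547)
    (2,2) via y @ 0.1848
    (1,2) via x @ 0.8600
    (1,3) via y @ 1.3395
    (1,4) via y @ 2.4942
    (0,4) via x @ 2.8600  # hit
  → r_5 = 2.8600
beam 6: φ=90°, α=165°
  direction (-0.9659, 0.2588); cell (2,1); t to first gridline: x 0.4452, y 0.6182 (then +1.0353 / +3.8637)
    (1,1) via x @ 0.4452
    (1,2) via y @ 0.6182
    (0,2) via x @ 1.4804  # hit
  → r_6 = 1.4804
beam 7: φ=135°, α=210°
  direction (-0.8660, -0.5000); cell (2,1); t to first gridline: x 0.4965, y 1.6800 (then +1.1547 / +2.0000)
    (1,1) via x @ 0.4965
    (0,1) via x @ 1.6512  # hit
  → r_7 = 1.6512

ranges = [0.9699, 0.5901, 4.1223, 3.2715, 2.8600, 1.4804, 1.6512]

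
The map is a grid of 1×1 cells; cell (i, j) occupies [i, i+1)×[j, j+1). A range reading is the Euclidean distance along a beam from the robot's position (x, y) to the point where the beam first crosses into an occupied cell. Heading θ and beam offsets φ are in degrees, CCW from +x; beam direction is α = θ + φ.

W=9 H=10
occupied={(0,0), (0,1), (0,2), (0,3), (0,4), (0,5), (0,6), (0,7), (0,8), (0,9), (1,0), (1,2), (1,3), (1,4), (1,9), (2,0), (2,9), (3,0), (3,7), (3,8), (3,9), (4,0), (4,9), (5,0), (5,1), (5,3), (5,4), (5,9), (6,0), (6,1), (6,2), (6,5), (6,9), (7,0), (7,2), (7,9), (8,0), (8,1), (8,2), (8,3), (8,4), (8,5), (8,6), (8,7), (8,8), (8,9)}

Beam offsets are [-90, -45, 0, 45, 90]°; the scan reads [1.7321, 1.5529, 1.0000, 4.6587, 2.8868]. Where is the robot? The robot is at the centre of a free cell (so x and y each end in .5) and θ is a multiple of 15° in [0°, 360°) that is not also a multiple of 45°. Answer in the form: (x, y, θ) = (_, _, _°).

Candidates: 44 free-cell centres × 16 headings = 704 poses. Raycast each; keep the one whose scan matches to 4 dp.
  (6.5, 6.5, 120°): beam 2 = 2.5882 ≠ 1.5529 ✗
  (2.5, 3.5, 30°): beam 1 = 2.8868 ≠ 1.7321 ✗
  (1.5, 6.5, 150°): beam 1 = 2.8868 ≠ 1.7321 ✗
  …
  (2.5, 5.5, 240°): r_1=1.7321, r_2=1.5529, r_3=1.0000, r_4=4.6587, r_5=2.8868 — all match ✓
Only this pose fits every beam.

(x, y, θ) = (2.5, 5.5, 240°)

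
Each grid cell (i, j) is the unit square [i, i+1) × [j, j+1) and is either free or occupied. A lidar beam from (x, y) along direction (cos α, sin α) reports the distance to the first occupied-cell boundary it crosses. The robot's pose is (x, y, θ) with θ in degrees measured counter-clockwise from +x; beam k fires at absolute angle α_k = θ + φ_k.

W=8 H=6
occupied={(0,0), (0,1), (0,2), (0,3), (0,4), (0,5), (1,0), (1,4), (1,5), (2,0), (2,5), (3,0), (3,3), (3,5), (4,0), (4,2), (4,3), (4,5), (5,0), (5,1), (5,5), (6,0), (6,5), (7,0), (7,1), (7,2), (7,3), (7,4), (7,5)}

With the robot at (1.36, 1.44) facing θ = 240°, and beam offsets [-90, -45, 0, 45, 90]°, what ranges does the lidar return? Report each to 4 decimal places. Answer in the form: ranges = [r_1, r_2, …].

ranges = [0.4157, 0.3727, 0.5081, 0.4555, 0.8800]

beam 1: φ=-90°, α=150°
  cosα=-0.8660 sinα=0.5000 | (1,1) | tMaxX 0.4157 tMaxY 1.1200 | tΔX 1.1547 tΔY 2.0000
    t=0.4157 [x] (0,1) — stop
  → r_1 = 0.4157
beam 2: φ=-45°, α=195°
  cosα=-0.9659 sinα=-0.2588 | (1,1) | tMaxX 0.3727 tMaxY 1.7000 | tΔX 1.0353 tΔY 3.8637
    t=0.3727 [x] (0,1) — stop
  → r_2 = 0.3727
beam 3: φ=0°, α=240°
  cosα=-0.5000 sinα=-0.8660 | (1,1) | tMaxX 0.7200 tMaxY 0.5081 | tΔX 2.0000 tΔY 1.1547
    t=0.5081 [y] (1,0) — stop
  → r_3 = 0.5081
beam 4: φ=45°, α=285°
  cosα=0.2588 sinα=-0.9659 | (1,1) | tMaxX 2.4728 tMaxY 0.4555 | tΔX 3.8637 tΔY 1.0353
    t=0.4555 [y] (1,0) — stop
  → r_4 = 0.4555
beam 5: φ=90°, α=330°
  cosα=0.8660 sinα=-0.5000 | (1,1) | tMaxX 0.7390 tMaxY 0.8800 | tΔX 1.1547 tΔY 2.0000
    t=0.7390 [x] (2,1)
    t=0.8800 [y] (2,0) — stop
  → r_5 = 0.8800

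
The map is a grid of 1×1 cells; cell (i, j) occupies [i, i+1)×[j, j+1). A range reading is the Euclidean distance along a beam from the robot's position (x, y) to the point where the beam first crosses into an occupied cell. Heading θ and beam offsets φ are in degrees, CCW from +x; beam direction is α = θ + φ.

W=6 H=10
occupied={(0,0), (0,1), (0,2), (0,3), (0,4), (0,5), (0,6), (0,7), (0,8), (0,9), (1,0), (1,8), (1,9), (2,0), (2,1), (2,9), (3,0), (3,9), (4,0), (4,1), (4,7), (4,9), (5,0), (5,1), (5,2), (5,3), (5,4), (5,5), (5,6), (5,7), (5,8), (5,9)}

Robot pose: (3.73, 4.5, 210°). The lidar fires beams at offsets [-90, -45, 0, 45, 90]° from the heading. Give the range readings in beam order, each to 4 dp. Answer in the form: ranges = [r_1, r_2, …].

ranges = [4.0415, 2.8263, 3.1523, 2.8205, 2.5400]

beam 1: φ=-90°, α=120°
  direction (-0.5000, 0.8660); cell (3,4); t to first gridline: x 1.4600, y 0.5774 (then +2.0000 / +1.1547)
    (3,5) via y @ 0.5774
    (2,5) via x @ 1.4600
    (2,6) via y @ 1.7321
    (2,7) via y @ 2.8868
    (1,7) via x @ 3.4600
    (1,8) via y @ 4.0415  # hit
  → r_1 = 4.0415
beam 2: φ=-45°, α=165°
  direction (-0.9659, 0.2588); cell (3,4); t to first gridline: x 0.7558, y 1.9319 (then +1.0353 / +3.8637)
    (2,4) via x @ 0.7558
    (1,4) via x @ 1.7910
    (1,5) via y @ 1.9319
    (0,5) via x @ 2.8263  # hit
  → r_2 = 2.8263
beam 3: φ=0°, α=210°
  direction (-0.8660, -0.5000); cell (3,4); t to first gridline: x 0.8429, y 1.0000 (then +1.1547 / +2.0000)
    (2,4) via x @ 0.8429
    (2,3) via y @ 1.0000
    (1,3) via x @ 1.9976
    (1,2) via y @ 3.0000
    (0,2) via x @ 3.1523  # hit
  → r_3 = 3.1523
beam 4: φ=45°, α=255°
  direction (-0.2588, -0.9659); cell (3,4); t to first gridline: x 2.8205, y 0.5176 (then +3.8637 / +1.0353)
    (3,3) via y @ 0.5176
    (3,2) via y @ 1.5529
    (3,1) via y @ 2.5882
    (2,1) via x @ 2.8205  # hit
  → r_4 = 2.8205
beam 5: φ=90°, α=300°
  direction (0.5000, -0.8660); cell (3,4); t to first gridline: x 0.5400, y 0.5774 (then +2.0000 / +1.1547)
    (4,4) via x @ 0.5400
    (4,3) via y @ 0.5774
    (4,2) via y @ 1.7321
    (5,2) via x @ 2.5400  # hit
  → r_5 = 2.5400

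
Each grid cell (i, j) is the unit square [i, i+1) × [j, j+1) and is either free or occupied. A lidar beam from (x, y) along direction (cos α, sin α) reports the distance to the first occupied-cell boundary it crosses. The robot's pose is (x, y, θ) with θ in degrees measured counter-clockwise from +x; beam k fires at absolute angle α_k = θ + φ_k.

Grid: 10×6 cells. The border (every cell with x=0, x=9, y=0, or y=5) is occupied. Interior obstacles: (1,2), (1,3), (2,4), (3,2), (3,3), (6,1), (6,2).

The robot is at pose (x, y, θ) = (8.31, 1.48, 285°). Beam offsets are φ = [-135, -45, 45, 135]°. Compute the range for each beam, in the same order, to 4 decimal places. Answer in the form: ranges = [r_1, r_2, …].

ranges = [1.5127, 0.5543, 0.7967, 1.3800]

beam 1: φ=-135°, α=150°
  d=(-0.8660,0.5000)  start (8,1)  tX=0.3580 tY=1.0400  stride 1/|dx|=1.1547 1/|dy|=2.0000
    cross x-line → (7,1), t=0.3580
    cross y-line → (7,2), t=1.0400
    cross x-line → (6,2), t=1.5127 (wall)
  → r_1 = 1.5127
beam 2: φ=-45°, α=240°
  d=(-0.5000,-0.8660)  start (8,1)  tX=0.6200 tY=0.5543  stride 1/|dx|=2.0000 1/|dy|=1.1547
    cross y-line → (8,0), t=0.5543 (wall)
  → r_2 = 0.5543
beam 3: φ=45°, α=330°
  d=(0.8660,-0.5000)  start (8,1)  tX=0.7967 tY=0.9600  stride 1/|dx|=1.1547 1/|dy|=2.0000
    cross x-line → (9,1), t=0.7967 (wall)
  → r_3 = 0.7967
beam 4: φ=135°, α=60°
  d=(0.5000,0.8660)  start (8,1)  tX=1.3800 tY=0.6004  stride 1/|dx|=2.0000 1/|dy|=1.1547
    cross y-line → (8,2), t=0.6004
    cross x-line → (9,2), t=1.3800 (wall)
  → r_4 = 1.3800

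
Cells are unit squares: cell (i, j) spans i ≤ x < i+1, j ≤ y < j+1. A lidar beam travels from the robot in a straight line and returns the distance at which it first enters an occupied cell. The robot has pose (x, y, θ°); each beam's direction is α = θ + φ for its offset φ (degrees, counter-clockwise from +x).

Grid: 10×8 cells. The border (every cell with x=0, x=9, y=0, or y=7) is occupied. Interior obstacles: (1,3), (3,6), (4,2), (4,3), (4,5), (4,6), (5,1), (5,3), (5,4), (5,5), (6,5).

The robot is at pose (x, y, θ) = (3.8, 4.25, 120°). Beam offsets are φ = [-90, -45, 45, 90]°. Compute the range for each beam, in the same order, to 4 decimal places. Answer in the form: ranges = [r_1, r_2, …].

beam 1: φ=-90°, α=30°
  dir = (cos 30°, sin 30°) = (0.8660, 0.5000); from cell (3,4)
  next x-line at t=0.2309, next y-line at t=1.5000; Δt_x=1.1547, Δt_y=2.0000
    x: enter (4,4) at t=0.2309
    x: enter (5,4) at t=1.3856 ← occupied
  → r_1 = 1.3856
beam 2: φ=-45°, α=75°
  dir = (cos 75°, sin 75°) = (0.2588, 0.9659); from cell (3,4)
  next x-line at t=0.7727, next y-line at t=0.7765; Δt_x=3.8637, Δt_y=1.0353
    x: enter (4,4) at t=0.7727
    y: enter (4,5) at t=0.7765 ← occupied
  → r_2 = 0.7765
beam 3: φ=45°, α=165°
  dir = (cos 165°, sin 165°) = (-0.9659, 0.2588); from cell (3,4)
  next x-line at t=0.8282, next y-line at t=2.8978; Δt_x=1.0353, Δt_y=3.8637
    x: enter (2,4) at t=0.8282
    x: enter (1,4) at t=1.8635
    y: enter (1,5) at t=2.8978
    x: enter (0,5) at t=2.8988 ← occupied
  → r_3 = 2.8988
beam 4: φ=90°, α=210°
  dir = (cos 210°, sin 210°) = (-0.8660, -0.5000); from cell (3,4)
  next x-line at t=0.9238, next y-line at t=0.5000; Δt_x=1.1547, Δt_y=2.0000
    y: enter (3,3) at t=0.5000
    x: enter (2,3) at t=0.9238
    x: enter (1,3) at t=2.0785 ← occupied
  → r_4 = 2.0785

ranges = [1.3856, 0.7765, 2.8988, 2.0785]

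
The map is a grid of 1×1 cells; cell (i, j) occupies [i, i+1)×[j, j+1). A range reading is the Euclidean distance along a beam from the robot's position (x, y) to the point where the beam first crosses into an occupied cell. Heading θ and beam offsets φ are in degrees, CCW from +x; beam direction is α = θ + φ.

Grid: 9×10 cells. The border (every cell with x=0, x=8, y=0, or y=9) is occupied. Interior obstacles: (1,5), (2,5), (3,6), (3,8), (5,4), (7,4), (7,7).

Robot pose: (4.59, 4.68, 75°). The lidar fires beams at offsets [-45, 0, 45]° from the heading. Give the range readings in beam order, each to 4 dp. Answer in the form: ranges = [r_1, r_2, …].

beam 1: φ=-45°, α=30°
  dir = (cos 30°, sin 30°) = (0.8660, 0.5000); from cell (4,4)
  next x-line at t=0.4734, next y-line at t=0.6400; Δt_x=1.1547, Δt_y=2.0000
    x: enter (5,4) at t=0.4734 ← occupied
  → r_1 = 0.4734
beam 2: φ=0°, α=75°
  dir = (cos 75°, sin 75°) = (0.2588, 0.9659); from cell (4,4)
  next x-line at t=1.5841, next y-line at t=0.3313; Δt_x=3.8637, Δt_y=1.0353
    y: enter (4,5) at t=0.3313
    y: enter (4,6) at t=1.3666
    x: enter (5,6) at t=1.5841
    y: enter (5,7) at t=2.4018
    y: enter (5,8) at t=3.4371
    y: enter (5,9) at t=4.4724 ← occupied
  → r_2 = 4.4724
beam 3: φ=45°, α=120°
  dir = (cos 120°, sin 120°) = (-0.5000, 0.8660); from cell (4,4)
  next x-line at t=1.1800, next y-line at t=0.3695; Δt_x=2.0000, Δt_y=1.1547
    y: enter (4,5) at t=0.3695
    x: enter (3,5) at t=1.1800
    y: enter (3,6) at t=1.5242 ← occupied
  → r_3 = 1.5242

ranges = [0.4734, 4.4724, 1.5242]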